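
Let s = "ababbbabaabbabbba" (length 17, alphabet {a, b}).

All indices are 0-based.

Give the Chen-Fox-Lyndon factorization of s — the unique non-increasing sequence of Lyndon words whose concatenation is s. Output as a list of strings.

["ababbb", "ab", "aabbabbb", "a"]

emit factor 1: 'ababbb' (i=0, period=6)
emit factor 2: 'ab' (i=6, period=2)
emit factor 3: 'aabbabbb' (i=8, period=8)
emit factor 4: 'a' (i=16, period=1)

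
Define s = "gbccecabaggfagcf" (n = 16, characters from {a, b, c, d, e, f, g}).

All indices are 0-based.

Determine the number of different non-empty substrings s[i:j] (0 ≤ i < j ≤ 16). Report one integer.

sorted suffixes:
  #0 SA[0]=6  'abaggfagcf'
  #1 SA[1]=12  'agcf'
  #2 SA[2]=8  'aggfagcf'
  #3 SA[3]=7  'baggfagcf'
  #4 SA[4]=1  'bccecabaggfagcf'
  #5 SA[5]=5  'cabaggfagcf'
  #6 SA[6]=2  'ccecabaggfagcf'
  #7 SA[7]=3  'cecabaggfagcf'
  #8 SA[8]=14  'cf'
  #9 SA[9]=4  'ecabaggfagcf'
  #10 SA[10]=15  'f'
  #11 SA[11]=11  'fagcf'
  #12 SA[12]=0  'gbccecabaggfagcf'
  #13 SA[13]=13  'gcf'
  #14 SA[14]=10  'gfagcf'
  #15 SA[15]=9  'ggfagcf'

SA = [6, 12, 8, 7, 1, 5, 2, 3, 14, 4, 15, 11, 0, 13, 10, 9]
rank  pair      lcp
   1  s[6:],s[12:]  1  'a'
   2  s[12:],s[8:]  2  'ag'
   3  s[8:],s[7:]  0  ''
   4  s[7:],s[1:]  1  'b'
   5  s[1:],s[5:]  0  ''
   6  s[5:],s[2:]  1  'c'
   7  s[2:],s[3:]  1  'c'
   8  s[3:],s[14:]  1  'c'
   9  s[14:],s[4:]  0  ''
  10  s[4:],s[15:]  0  ''
  11  s[15:],s[11:]  1  'f'
  12  s[11:],s[0:]  0  ''
  13  s[0:],s[13:]  1  'g'
  14  s[13:],s[10:]  1  'g'
  15  s[10:],s[9:]  1  'g'

n(n+1)/2 = 16·17/2 = 136
Σ LCP = 0 + 1 + 2 + 0 + 1 + 0 + 1 + 1 + 1 + 0 + 0 + 1 + 0 + 1 + 1 + 1 = 11
distinct = 136 − 11 = 125

125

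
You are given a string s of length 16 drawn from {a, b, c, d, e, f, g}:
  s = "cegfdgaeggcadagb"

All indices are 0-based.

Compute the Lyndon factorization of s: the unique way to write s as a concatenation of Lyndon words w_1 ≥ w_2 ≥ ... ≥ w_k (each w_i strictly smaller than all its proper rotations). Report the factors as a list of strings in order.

emit factor 1: 'cegfdg' (i=0, period=6)
emit factor 2: 'aeggc' (i=6, period=5)
emit factor 3: 'adagb' (i=11, period=5)

["cegfdg", "aeggc", "adagb"]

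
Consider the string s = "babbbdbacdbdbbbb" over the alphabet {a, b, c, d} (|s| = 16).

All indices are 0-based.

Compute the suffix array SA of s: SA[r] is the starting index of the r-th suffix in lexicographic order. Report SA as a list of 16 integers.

[1, 7, 15, 0, 6, 14, 13, 12, 2, 3, 4, 10, 8, 5, 11, 9]

rank | idx | suffix
   0 |   1 | abbbdbacdbdbbbb
   1 |   7 | acdbdbbbb
   2 |  15 | b
   3 |   0 | babbbdbacdbdbbbb
   4 |   6 | bacdbdbbbb
   5 |  14 | bb
   6 |  13 | bbb
   7 |  12 | bbbb
   8 |   2 | bbbdbacdbdbbbb
   9 |   3 | bbdbacdbdbbbb
  10 |   4 | bdbacdbdbbbb
  11 |  10 | bdbbbb
  12 |   8 | cdbdbbbb
  13 |   5 | dbacdbdbbbb
  14 |  11 | dbbbb
  15 |   9 | dbdbbbb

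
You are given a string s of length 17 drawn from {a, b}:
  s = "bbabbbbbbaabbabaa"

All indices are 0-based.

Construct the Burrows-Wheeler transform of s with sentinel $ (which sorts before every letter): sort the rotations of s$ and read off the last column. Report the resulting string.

aabbbababbbba$bbba

rank  rotation            last
    0  $bbabbbbbbaabbabaa  a
    1  a$bbabbbbbbaabbaba  a
    2  aa$bbabbbbbbaabbab  b
    3  aabbabaa$bbabbbbbb  b
    4  abaa$bbabbbbbbaabb  b
    5  abbabaa$bbabbbbbba  a
    6  abbbbbbaabbabaa$bb  b
    7  baa$bbabbbbbbaabba  a
    8  baabbabaa$bbabbbbb  b
    9  babaa$bbabbbbbbaab  b
   10  babbbbbbaabbabaa$b  b
   11  bbaabbabaa$bbabbbb  b
   12  bbabaa$bbabbbbbbaa  a
   13  bbabbbbbbaabbabaa$  $
   14  bbbaabbabaa$bbabbb  b
   15  bbbbaabbabaa$bbabb  b
   16  bbbbbaabbabaa$bbab  b
   17  bbbbbbaabbabaa$bba  a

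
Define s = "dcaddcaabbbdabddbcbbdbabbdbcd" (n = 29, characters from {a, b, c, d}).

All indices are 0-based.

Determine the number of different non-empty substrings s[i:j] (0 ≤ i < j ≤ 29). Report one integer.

389

rank | idx | suffix
   0 |   6 | aabbbdabddbcbbdbabbdbcd
   1 |   7 | abbbdabddbcbbdbabbdbcd
   2 |  22 | abbdbcd
   3 |  12 | abddbcbbdbabbdbcd
   4 |   2 | addcaabbbdabddbcbbdbabbdbcd
   5 |  21 | babbdbcd
   6 |   8 | bbbdabddbcbbdbabbdbcd
   7 |   9 | bbdabddbcbbdbabbdbcd
   8 |  18 | bbdbabbdbcd
   9 |  23 | bbdbcd
  10 |  16 | bcbbdbabbdbcd
  11 |  26 | bcd
  12 |  10 | bdabddbcbbdbabbdbcd
  13 |  19 | bdbabbdbcd
  14 |  24 | bdbcd
  15 |  13 | bddbcbbdbabbdbcd
  16 |   5 | caabbbdabddbcbbdbabbdbcd
  17 |   1 | caddcaabbbdabddbcbbdbabbdbcd
  18 |  17 | cbbdbabbdbcd
  19 |  27 | cd
  20 |  28 | d
  21 |  11 | dabddbcbbdbabbdbcd
  22 |  20 | dbabbdbcd
  23 |  15 | dbcbbdbabbdbcd
  24 |  25 | dbcd
  25 |   4 | dcaabbbdabddbcbbdbabbdbcd
  26 |   0 | dcaddcaabbbdabddbcbbdbabbdbcd
  27 |  14 | ddbcbbdbabbdbcd
  28 |   3 | ddcaabbbdabddbcbbdbabbdbcd

SA = [6, 7, 22, 12, 2, 21, 8, 9, 18, 23, 16, 26, 10, 19, 24, 13, 5, 1, 17, 27, 28, 11, 20, 15, 25, 4, 0, 14, 3]
[i] adj suffixes → lcp
  [1] 6/7 → 1 ('a')
  [2] 7/22 → 3 ('abb')
  [3] 22/12 → 2 ('ab')
  [4] 12/2 → 1 ('a')
  [5] 2/21 → 0 ('')
  [6] 21/8 → 1 ('b')
  [7] 8/9 → 2 ('bb')
  [8] 9/18 → 3 ('bbd')
  [9] 18/23 → 4 ('bbdb')
  [10] 23/16 → 1 ('b')
  [11] 16/26 → 2 ('bc')
  [12] 26/10 → 1 ('b')
  [13] 10/19 → 2 ('bd')
  [14] 19/24 → 3 ('bdb')
  [15] 24/13 → 2 ('bd')
  [16] 13/5 → 0 ('')
  [17] 5/1 → 2 ('ca')
  [18] 1/17 → 1 ('c')
  [19] 17/27 → 1 ('c')
  [20] 27/28 → 0 ('')
  [21] 28/11 → 1 ('d')
  [22] 11/20 → 1 ('d')
  [23] 20/15 → 2 ('db')
  [24] 15/25 → 3 ('dbc')
  [25] 25/4 → 1 ('d')
  [26] 4/0 → 3 ('dca')
  [27] 0/14 → 1 ('d')
  [28] 14/3 → 2 ('dd')

n(n+1)/2 = 29·30/2 = 435
Σ LCP = 0 + 1 + 3 + 2 + 1 + 0 + 1 + 2 + 3 + 4 + 1 + 2 + 1 + 2 + 3 + 2 + 0 + 2 + 1 + 1 + 0 + 1 + 1 + 2 + 3 + 1 + 3 + 1 + 2 = 46
distinct = 435 − 46 = 389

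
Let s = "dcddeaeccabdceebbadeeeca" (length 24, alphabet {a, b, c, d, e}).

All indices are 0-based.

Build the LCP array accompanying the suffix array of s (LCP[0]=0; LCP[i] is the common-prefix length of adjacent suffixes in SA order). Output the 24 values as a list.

[0, 1, 1, 1, 0, 1, 1, 0, 2, 1, 1, 1, 0, 2, 1, 1, 2, 0, 1, 1, 2, 1, 2, 2]

rank | idx | suffix
   0 |  23 | a
   1 |   9 | abdceebbadeeeca
   2 |  17 | adeeeca
   3 |   5 | aeccabdceebbadeeeca
   4 |  16 | badeeeca
   5 |  15 | bbadeeeca
   6 |  10 | bdceebbadeeeca
   7 |  22 | ca
   8 |   8 | cabdceebbadeeeca
   9 |   7 | ccabdceebbadeeeca
  10 |   1 | cddeaeccabdceebbadeeeca
  11 |  12 | ceebbadeeeca
  12 |   0 | dcddeaeccabdceebbadeeeca
  13 |  11 | dceebbadeeeca
  14 |   2 | ddeaeccabdceebbadeeeca
  15 |   3 | deaeccabdceebbadeeeca
  16 |  18 | deeeca
  17 |   4 | eaeccabdceebbadeeeca
  18 |  14 | ebbadeeeca
  19 |  21 | eca
  20 |   6 | eccabdceebbadeeeca
  21 |  13 | eebbadeeeca
  22 |  20 | eeca
  23 |  19 | eeeca

SA = [23, 9, 17, 5, 16, 15, 10, 22, 8, 7, 1, 12, 0, 11, 2, 3, 18, 4, 14, 21, 6, 13, 20, 19]
i: (SA[i-1],SA[i]) lcp shared
  1: (23,9) 1 'a'
  2: (9,17) 1 'a'
  3: (17,5) 1 'a'
  4: (5,16) 0 ''
  5: (16,15) 1 'b'
  6: (15,10) 1 'b'
  7: (10,22) 0 ''
  8: (22,8) 2 'ca'
  9: (8,7) 1 'c'
  10: (7,1) 1 'c'
  11: (1,12) 1 'c'
  12: (12,0) 0 ''
  13: (0,11) 2 'dc'
  14: (11,2) 1 'd'
  15: (2,3) 1 'd'
  16: (3,18) 2 'de'
  17: (18,4) 0 ''
  18: (4,14) 1 'e'
  19: (14,21) 1 'e'
  20: (21,6) 2 'ec'
  21: (6,13) 1 'e'
  22: (13,20) 2 'ee'
  23: (20,19) 2 'ee'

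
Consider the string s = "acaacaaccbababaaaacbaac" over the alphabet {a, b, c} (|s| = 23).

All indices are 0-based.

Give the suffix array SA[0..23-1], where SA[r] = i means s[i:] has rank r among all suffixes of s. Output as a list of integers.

rank→(start, suffix):
  0 → (14, 'aaaacbaac')
  1 → (15, 'aaacbaac')
  2 → (20, 'aac')
  3 → (2, 'aacaaccbababaaaacbaac')
  4 → (16, 'aacbaac')
  5 → (5, 'aaccbababaaaacbaac')
  6 → (12, 'abaaaacbaac')
  7 → (10, 'ababaaaacbaac')
  8 → (21, 'ac')
  9 → (0, 'acaacaaccbababaaaacbaac')
  10 → (3, 'acaaccbababaaaacbaac')
  11 → (17, 'acbaac')
  12 → (6, 'accbababaaaacbaac')
  13 → (13, 'baaaacbaac')
  14 → (19, 'baac')
  15 → (11, 'babaaaacbaac')
  16 → (9, 'bababaaaacbaac')
  17 → (22, 'c')
  18 → (1, 'caacaaccbababaaaacbaac')
  19 → (4, 'caaccbababaaaacbaac')
  20 → (18, 'cbaac')
  21 → (8, 'cbababaaaacbaac')
  22 → (7, 'ccbababaaaacbaac')

[14, 15, 20, 2, 16, 5, 12, 10, 21, 0, 3, 17, 6, 13, 19, 11, 9, 22, 1, 4, 18, 8, 7]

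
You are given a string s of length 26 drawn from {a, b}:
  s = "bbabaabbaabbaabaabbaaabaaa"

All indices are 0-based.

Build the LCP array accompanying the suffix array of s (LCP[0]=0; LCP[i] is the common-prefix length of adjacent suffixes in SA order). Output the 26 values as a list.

rank→(start, suffix):
  0 → (25, 'a')
  1 → (24, 'aa')
  2 → (23, 'aaa')
  3 → (19, 'aaabaaa')
  4 → (20, 'aabaaa')
  5 → (12, 'aabaabbaaabaaa')
  6 → (15, 'aabbaaabaaa')
  7 → (8, 'aabbaabaabbaaabaaa')
  8 → (4, 'aabbaabbaabaabbaaabaaa')
  9 → (21, 'abaaa')
  10 → (13, 'abaabbaaabaaa')
  11 → (2, 'abaabbaabbaabaabbaaabaaa')
  12 → (16, 'abbaaabaaa')
  13 → (9, 'abbaabaabbaaabaaa')
  14 → (5, 'abbaabbaabaabbaaabaaa')
  15 → (22, 'baaa')
  16 → (18, 'baaabaaa')
  17 → (11, 'baabaabbaaabaaa')
  18 → (14, 'baabbaaabaaa')
  19 → (7, 'baabbaabaabbaaabaaa')
  20 → (3, 'baabbaabbaabaabbaaabaaa')
  21 → (1, 'babaabbaabbaabaabbaaabaaa')
  22 → (17, 'bbaaabaaa')
  23 → (10, 'bbaabaabbaaabaaa')
  24 → (6, 'bbaabbaabaabbaaabaaa')
  25 → (0, 'bbabaabbaabbaabaabbaaabaaa')

SA = [25, 24, 23, 19, 20, 12, 15, 8, 4, 21, 13, 2, 16, 9, 5, 22, 18, 11, 14, 7, 3, 1, 17, 10, 6, 0]
[i] adj suffixes → lcp
  [1] 25/24 → 1 ('a')
  [2] 24/23 → 2 ('aa')
  [3] 23/19 → 3 ('aaa')
  [4] 19/20 → 2 ('aa')
  [5] 20/12 → 5 ('aabaa')
  [6] 12/15 → 3 ('aab')
  [7] 15/8 → 6 ('aabbaa')
  [8] 8/4 → 7 ('aabbaab')
  [9] 4/21 → 1 ('a')
  [10] 21/13 → 4 ('abaa')
  [11] 13/2 → 8 ('abaabbaa')
  [12] 2/16 → 2 ('ab')
  [13] 16/9 → 5 ('abbaa')
  [14] 9/5 → 6 ('abbaab')
  [15] 5/22 → 0 ('')
  [16] 22/18 → 4 ('baaa')
  [17] 18/11 → 3 ('baa')
  [18] 11/14 → 4 ('baab')
  [19] 14/7 → 7 ('baabbaa')
  [20] 7/3 → 8 ('baabbaab')
  [21] 3/1 → 2 ('ba')
  [22] 1/17 → 1 ('b')
  [23] 17/10 → 4 ('bbaa')
  [24] 10/6 → 5 ('bbaab')
  [25] 6/0 → 3 ('bba')

[0, 1, 2, 3, 2, 5, 3, 6, 7, 1, 4, 8, 2, 5, 6, 0, 4, 3, 4, 7, 8, 2, 1, 4, 5, 3]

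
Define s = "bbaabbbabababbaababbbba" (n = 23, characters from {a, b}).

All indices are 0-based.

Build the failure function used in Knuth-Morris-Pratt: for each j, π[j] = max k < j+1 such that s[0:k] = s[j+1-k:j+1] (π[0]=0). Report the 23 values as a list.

π[0] = 0
j=1 s[j]='b': π[1]=1 (border 'b')
j=2 s[j]='a': k: 1→0; π[2]=0 (border '')
j=3 s[j]='a': π[3]=0 (border '')
j=4 s[j]='b': π[4]=1 (border 'b')
j=5 s[j]='b': π[5]=2 (border 'bb')
j=6 s[j]='b': k: 2→1; π[6]=2 (border 'bb')
j=7 s[j]='a': π[7]=3 (border 'bba')
j=8 s[j]='b': k: 3→0; π[8]=1 (border 'b')
j=9 s[j]='a': k: 1→0; π[9]=0 (border '')
j=10 s[j]='b': π[10]=1 (border 'b')
j=11 s[j]='a': k: 1→0; π[11]=0 (border '')
j=12 s[j]='b': π[12]=1 (border 'b')
j=13 s[j]='b': π[13]=2 (border 'bb')
j=14 s[j]='a': π[14]=3 (border 'bba')
j=15 s[j]='a': π[15]=4 (border 'bbaa')
j=16 s[j]='b': π[16]=5 (border 'bbaab')
j=17 s[j]='a': k: 5→1→0; π[17]=0 (border '')
j=18 s[j]='b': π[18]=1 (border 'b')
j=19 s[j]='b': π[19]=2 (border 'bb')
j=20 s[j]='b': k: 2→1; π[20]=2 (border 'bb')
j=21 s[j]='b': k: 2→1; π[21]=2 (border 'bb')
j=22 s[j]='a': π[22]=3 (border 'bba')

[0, 1, 0, 0, 1, 2, 2, 3, 1, 0, 1, 0, 1, 2, 3, 4, 5, 0, 1, 2, 2, 2, 3]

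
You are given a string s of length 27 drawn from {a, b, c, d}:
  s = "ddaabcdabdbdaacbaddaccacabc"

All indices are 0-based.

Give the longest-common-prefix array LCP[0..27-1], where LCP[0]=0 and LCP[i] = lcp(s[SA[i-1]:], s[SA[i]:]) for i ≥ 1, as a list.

rank→(start, suffix):
  0 → (2, 'aabcdabdbdaacbaddaccacabc')
  1 → (12, 'aacbaddaccacabc')
  2 → (24, 'abc')
  3 → (3, 'abcdabdbdaacbaddaccacabc')
  4 → (7, 'abdbdaacbaddaccacabc')
  5 → (22, 'acabc')
  6 → (13, 'acbaddaccacabc')
  7 → (19, 'accacabc')
  8 → (16, 'addaccacabc')
  9 → (15, 'baddaccacabc')
  10 → (25, 'bc')
  11 → (4, 'bcdabdbdaacbaddaccacabc')
  12 → (10, 'bdaacbaddaccacabc')
  13 → (8, 'bdbdaacbaddaccacabc')
  14 → (26, 'c')
  15 → (23, 'cabc')
  16 → (21, 'cacabc')
  17 → (14, 'cbaddaccacabc')
  18 → (20, 'ccacabc')
  19 → (5, 'cdabdbdaacbaddaccacabc')
  20 → (1, 'daabcdabdbdaacbaddaccacabc')
  21 → (11, 'daacbaddaccacabc')
  22 → (6, 'dabdbdaacbaddaccacabc')
  23 → (18, 'daccacabc')
  24 → (9, 'dbdaacbaddaccacabc')
  25 → (0, 'ddaabcdabdbdaacbaddaccacabc')
  26 → (17, 'ddaccacabc')

SA = [2, 12, 24, 3, 7, 22, 13, 19, 16, 15, 25, 4, 10, 8, 26, 23, 21, 14, 20, 5, 1, 11, 6, 18, 9, 0, 17]
i: (SA[i-1],SA[i]) lcp shared
  1: (2,12) 2 'aa'
  2: (12,24) 1 'a'
  3: (24,3) 3 'abc'
  4: (3,7) 2 'ab'
  5: (7,22) 1 'a'
  6: (22,13) 2 'ac'
  7: (13,19) 2 'ac'
  8: (19,16) 1 'a'
  9: (16,15) 0 ''
  10: (15,25) 1 'b'
  11: (25,4) 2 'bc'
  12: (4,10) 1 'b'
  13: (10,8) 2 'bd'
  14: (8,26) 0 ''
  15: (26,23) 1 'c'
  16: (23,21) 2 'ca'
  17: (21,14) 1 'c'
  18: (14,20) 1 'c'
  19: (20,5) 1 'c'
  20: (5,1) 0 ''
  21: (1,11) 3 'daa'
  22: (11,6) 2 'da'
  23: (6,18) 2 'da'
  24: (18,9) 1 'd'
  25: (9,0) 1 'd'
  26: (0,17) 3 'dda'

[0, 2, 1, 3, 2, 1, 2, 2, 1, 0, 1, 2, 1, 2, 0, 1, 2, 1, 1, 1, 0, 3, 2, 2, 1, 1, 3]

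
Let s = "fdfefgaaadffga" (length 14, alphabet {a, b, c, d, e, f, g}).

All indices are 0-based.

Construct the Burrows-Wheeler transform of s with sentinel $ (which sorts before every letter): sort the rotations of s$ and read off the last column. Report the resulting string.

rank  rotation         last
    0  $fdfefgaaadffga  a
    1  a$fdfefgaaadffg  g
    2  aaadffga$fdfefg  g
    3  aadffga$fdfefga  a
    4  adffga$fdfefgaa  a
    5  dfefgaaadffga$f  f
    6  dffga$fdfefgaaa  a
    7  efgaaadffga$fdf  f
    8  fdfefgaaadffga$  $
    9  fefgaaadffga$fd  d
   10  ffga$fdfefgaaad  d
   11  fga$fdfefgaaadf  f
   12  fgaaadffga$fdfe  e
   13  ga$fdfefgaaadff  f
   14  gaaadffga$fdfef  f

aggaafaf$ddfeff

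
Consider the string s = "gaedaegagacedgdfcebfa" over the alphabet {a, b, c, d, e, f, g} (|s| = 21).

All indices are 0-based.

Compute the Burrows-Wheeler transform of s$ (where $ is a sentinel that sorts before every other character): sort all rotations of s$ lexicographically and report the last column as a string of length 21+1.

afggdgefaegecacabda$ed

rank  rotation                last
    0  $gaedaegagacedgdfcebfa  a
    1  a$gaedaegagacedgdfcebf  f
    2  acedgdfcebfa$gaedaegag  g
    3  aedaegagacedgdfcebfa$g  g
    4  aegagacedgdfcebfa$gaed  d
    5  agacedgdfcebfa$gaedaeg  g
    6  bfa$gaedaegagacedgdfce  e
    7  cebfa$gaedaegagacedgdf  f
    8  cedgdfcebfa$gaedaegaga  a
    9  daegagacedgdfcebfa$gae  e
   10  dfcebfa$gaedaegagacedg  g
   11  dgdfcebfa$gaedaegagace  e
   12  ebfa$gaedaegagacedgdfc  c
   13  edaegagacedgdfcebfa$ga  a
   14  edgdfcebfa$gaedaegagac  c
   15  egagacedgdfcebfa$gaeda  a
   16  fa$gaedaegagacedgdfceb  b
   17  fcebfa$gaedaegagacedgd  d
   18  gacedgdfcebfa$gaedaega  a
   19  gaedaegagacedgdfcebfa$  $
   20  gagacedgdfcebfa$gaedae  e
   21  gdfcebfa$gaedaegagaced  d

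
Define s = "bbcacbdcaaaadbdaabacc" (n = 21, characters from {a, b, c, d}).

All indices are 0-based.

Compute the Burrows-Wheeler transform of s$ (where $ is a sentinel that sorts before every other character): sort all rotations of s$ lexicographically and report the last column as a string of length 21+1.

ccadaacbaa$bdccdbaabab

rank  rotation                last
    0  $bbcacbdcaaaadbdaabacc  c
    1  aaaadbdaabacc$bbcacbdc  c
    2  aaadbdaabacc$bbcacbdca  a
    3  aabacc$bbcacbdcaaaadbd  d
    4  aadbdaabacc$bbcacbdcaa  a
    5  abacc$bbcacbdcaaaadbda  a
    6  acbdcaaaadbdaabacc$bbc  c
    7  acc$bbcacbdcaaaadbdaab  b
    8  adbdaabacc$bbcacbdcaaa  a
    9  bacc$bbcacbdcaaaadbdaa  a
   10  bbcacbdcaaaadbdaabacc$  $
   11  bcacbdcaaaadbdaabacc$b  b
   12  bdaabacc$bbcacbdcaaaad  d
   13  bdcaaaadbdaabacc$bbcac  c
   14  c$bbcacbdcaaaadbdaabac  c
   15  caaaadbdaabacc$bbcacbd  d
   16  cacbdcaaaadbdaabacc$bb  b
   17  cbdcaaaadbdaabacc$bbca  a
   18  cc$bbcacbdcaaaadbdaaba  a
   19  daabacc$bbcacbdcaaaadb  b
   20  dbdaabacc$bbcacbdcaaaa  a
   21  dcaaaadbdaabacc$bbcacb  b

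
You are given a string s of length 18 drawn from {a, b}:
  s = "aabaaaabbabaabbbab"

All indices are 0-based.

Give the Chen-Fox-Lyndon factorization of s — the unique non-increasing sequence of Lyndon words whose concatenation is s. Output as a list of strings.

emit factor 1: 'aab' (i=0, period=3)
emit factor 2: 'aaaabbabaabbbab' (i=3, period=15)

["aab", "aaaabbabaabbbab"]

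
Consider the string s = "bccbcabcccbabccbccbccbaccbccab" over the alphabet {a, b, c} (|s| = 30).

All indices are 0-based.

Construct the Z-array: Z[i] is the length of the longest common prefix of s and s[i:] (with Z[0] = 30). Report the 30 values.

[30, 0, 0, 2, 0, 0, 3, 0, 0, 0, 1, 0, 5, 0, 0, 5, 0, 0, 4, 0, 0, 1, 0, 0, 0, 3, 0, 0, 0, 1]

Z[0]=30
i=1: i≥r, start 0; Z[1]=0
i=2: i≥r, start 0; Z[2]=0
i=3: i≥r, start 0; Z[3]=2 grow→box=[3,5)
i=4: min(r-i=1, Z[1]=0)=0; Z[4]=0
i=5: i≥r, start 0; Z[5]=0
i=6: i≥r, start 0; Z[6]=3 grow→box=[6,9)
i=7: min(r-i=2, Z[1]=0)=0; Z[7]=0
i=8: min(r-i=1, Z[2]=0)=0; Z[8]=0
i=9: i≥r, start 0; Z[9]=0
i=10: i≥r, start 0; Z[10]=1 grow→box=[10,11)
i=11: i≥r, start 0; Z[11]=0
i=12: i≥r, start 0; Z[12]=5 grow→box=[12,17)
i=13: min(r-i=4, Z[1]=0)=0; Z[13]=0
i=14: min(r-i=3, Z[2]=0)=0; Z[14]=0
i=15: min(r-i=2, Z[3]=2)=2; Z[15]=5 grow→box=[15,20)
i=16: min(r-i=4, Z[1]=0)=0; Z[16]=0
i=17: min(r-i=3, Z[2]=0)=0; Z[17]=0
i=18: min(r-i=2, Z[3]=2)=2; Z[18]=4 grow→box=[18,22)
i=19: min(r-i=3, Z[1]=0)=0; Z[19]=0
i=20: min(r-i=2, Z[2]=0)=0; Z[20]=0
i=21: min(r-i=1, Z[3]=2)=1; Z[21]=1
i=22: i≥r, start 0; Z[22]=0
i=23: i≥r, start 0; Z[23]=0
i=24: i≥r, start 0; Z[24]=0
i=25: i≥r, start 0; Z[25]=3 grow→box=[25,28)
i=26: min(r-i=2, Z[1]=0)=0; Z[26]=0
i=27: min(r-i=1, Z[2]=0)=0; Z[27]=0
i=28: i≥r, start 0; Z[28]=0
i=29: i≥r, start 0; Z[29]=1 grow→box=[29,30)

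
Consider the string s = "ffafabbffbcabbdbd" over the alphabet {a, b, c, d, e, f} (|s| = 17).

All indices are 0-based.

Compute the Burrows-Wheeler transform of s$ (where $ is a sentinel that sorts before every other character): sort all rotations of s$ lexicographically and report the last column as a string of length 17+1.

rank  rotation            last
    0  $ffafabbffbcabbdbd  d
    1  abbdbd$ffafabbffbc  c
    2  abbffbcabbdbd$ffaf  f
    3  afabbffbcabbdbd$ff  f
    4  bbdbd$ffafabbffbca  a
    5  bbffbcabbdbd$ffafa  a
    6  bcabbdbd$ffafabbff  f
    7  bd$ffafabbffbcabbd  d
    8  bdbd$ffafabbffbcab  b
    9  bffbcabbdbd$ffafab  b
   10  cabbdbd$ffafabbffb  b
   11  d$ffafabbffbcabbdb  b
   12  dbd$ffafabbffbcabb  b
   13  fabbffbcabbdbd$ffa  a
   14  fafabbffbcabbdbd$f  f
   15  fbcabbdbd$ffafabbf  f
   16  ffafabbffbcabbdbd$  $
   17  ffbcabbdbd$ffafabb  b

dcffaafdbbbbbaff$b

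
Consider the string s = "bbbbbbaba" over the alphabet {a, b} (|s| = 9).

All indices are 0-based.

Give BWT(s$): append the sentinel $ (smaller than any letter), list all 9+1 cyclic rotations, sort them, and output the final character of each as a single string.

abbabbbbb$

rank  rotation    last
    0  $bbbbbbaba  a
    1  a$bbbbbbab  b
    2  aba$bbbbbb  b
    3  ba$bbbbbba  a
    4  baba$bbbbb  b
    5  bbaba$bbbb  b
    6  bbbaba$bbb  b
    7  bbbbaba$bb  b
    8  bbbbbaba$b  b
    9  bbbbbbaba$  $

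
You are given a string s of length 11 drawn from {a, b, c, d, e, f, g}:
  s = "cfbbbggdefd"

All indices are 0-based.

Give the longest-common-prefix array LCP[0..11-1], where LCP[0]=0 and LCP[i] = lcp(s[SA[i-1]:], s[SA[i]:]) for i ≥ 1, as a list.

[0, 2, 1, 0, 0, 1, 0, 0, 1, 0, 1]

rank | idx | suffix
   0 |   2 | bbbggdefd
   1 |   3 | bbggdefd
   2 |   4 | bggdefd
   3 |   0 | cfbbbggdefd
   4 |  10 | d
   5 |   7 | defd
   6 |   8 | efd
   7 |   1 | fbbbggdefd
   8 |   9 | fd
   9 |   6 | gdefd
  10 |   5 | ggdefd

SA = [2, 3, 4, 0, 10, 7, 8, 1, 9, 6, 5]
rank  pair      lcp
   1  s[2:],s[3:]  2  'bb'
   2  s[3:],s[4:]  1  'b'
   3  s[4:],s[0:]  0  ''
   4  s[0:],s[10:]  0  ''
   5  s[10:],s[7:]  1  'd'
   6  s[7:],s[8:]  0  ''
   7  s[8:],s[1:]  0  ''
   8  s[1:],s[9:]  1  'f'
   9  s[9:],s[6:]  0  ''
  10  s[6:],s[5:]  1  'g'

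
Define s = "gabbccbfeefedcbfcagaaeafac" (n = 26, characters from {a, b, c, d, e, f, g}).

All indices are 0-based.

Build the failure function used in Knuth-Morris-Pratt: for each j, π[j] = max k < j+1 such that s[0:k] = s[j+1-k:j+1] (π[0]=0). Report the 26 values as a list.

[0, 0, 0, 0, 0, 0, 0, 0, 0, 0, 0, 0, 0, 0, 0, 0, 0, 0, 1, 2, 0, 0, 0, 0, 0, 0]

π[0] = 0
j=1 s[j]='a': π[1]=0 (border '')
j=2 s[j]='b': π[2]=0 (border '')
j=3 s[j]='b': π[3]=0 (border '')
j=4 s[j]='c': π[4]=0 (border '')
j=5 s[j]='c': π[5]=0 (border '')
j=6 s[j]='b': π[6]=0 (border '')
j=7 s[j]='f': π[7]=0 (border '')
j=8 s[j]='e': π[8]=0 (border '')
j=9 s[j]='e': π[9]=0 (border '')
j=10 s[j]='f': π[10]=0 (border '')
j=11 s[j]='e': π[11]=0 (border '')
j=12 s[j]='d': π[12]=0 (border '')
j=13 s[j]='c': π[13]=0 (border '')
j=14 s[j]='b': π[14]=0 (border '')
j=15 s[j]='f': π[15]=0 (border '')
j=16 s[j]='c': π[16]=0 (border '')
j=17 s[j]='a': π[17]=0 (border '')
j=18 s[j]='g': π[18]=1 (border 'g')
j=19 s[j]='a': π[19]=2 (border 'ga')
j=20 s[j]='a': k: 2→0; π[20]=0 (border '')
j=21 s[j]='e': π[21]=0 (border '')
j=22 s[j]='a': π[22]=0 (border '')
j=23 s[j]='f': π[23]=0 (border '')
j=24 s[j]='a': π[24]=0 (border '')
j=25 s[j]='c': π[25]=0 (border '')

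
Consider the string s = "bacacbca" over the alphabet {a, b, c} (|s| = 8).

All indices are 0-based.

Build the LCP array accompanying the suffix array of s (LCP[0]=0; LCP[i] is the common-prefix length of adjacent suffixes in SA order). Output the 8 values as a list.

rank | idx | suffix
   0 |   7 | a
   1 |   1 | acacbca
   2 |   3 | acbca
   3 |   0 | bacacbca
   4 |   5 | bca
   5 |   6 | ca
   6 |   2 | cacbca
   7 |   4 | cbca

SA = [7, 1, 3, 0, 5, 6, 2, 4]
[i] adj suffixes → lcp
  [1] 7/1 → 1 ('a')
  [2] 1/3 → 2 ('ac')
  [3] 3/0 → 0 ('')
  [4] 0/5 → 1 ('b')
  [5] 5/6 → 0 ('')
  [6] 6/2 → 2 ('ca')
  [7] 2/4 → 1 ('c')

[0, 1, 2, 0, 1, 0, 2, 1]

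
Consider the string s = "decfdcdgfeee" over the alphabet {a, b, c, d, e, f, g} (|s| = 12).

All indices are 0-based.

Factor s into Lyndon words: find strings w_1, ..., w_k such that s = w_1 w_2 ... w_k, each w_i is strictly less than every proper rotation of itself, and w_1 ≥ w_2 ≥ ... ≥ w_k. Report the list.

emit factor 1: 'de' (i=0, period=2)
emit factor 2: 'cfd' (i=2, period=3)
emit factor 3: 'cdgfeee' (i=5, period=7)

["de", "cfd", "cdgfeee"]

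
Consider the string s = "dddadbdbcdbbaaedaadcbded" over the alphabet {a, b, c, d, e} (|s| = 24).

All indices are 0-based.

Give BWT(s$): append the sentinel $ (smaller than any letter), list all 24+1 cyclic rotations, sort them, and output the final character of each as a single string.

ddbdaabdddcdbeedcbaad$bda

rank  rotation                   last
    0  $dddadbdbcdbbaaedaadcbded  d
    1  aadcbded$dddadbdbcdbbaaed  d
    2  aaedaadcbded$dddadbdbcdbb  b
    3  adbdbcdbbaaedaadcbded$ddd  d
    4  adcbded$dddadbdbcdbbaaeda  a
    5  aedaadcbded$dddadbdbcdbba  a
    6  baaedaadcbded$dddadbdbcdb  b
    7  bbaaedaadcbded$dddadbdbcd  d
    8  bcdbbaaedaadcbded$dddadbd  d
    9  bdbcdbbaaedaadcbded$dddad  d
   10  bded$dddadbdbcdbbaaedaadc  c
   11  cbded$dddadbdbcdbbaaedaad  d
   12  cdbbaaedaadcbded$dddadbdb  b
   13  d$dddadbdbcdbbaaedaadcbde  e
   14  daadcbded$dddadbdbcdbbaae  e
   15  dadbdbcdbbaaedaadcbded$dd  d
   16  dbbaaedaadcbded$dddadbdbc  c
   17  dbcdbbaaedaadcbded$dddadb  b
   18  dbdbcdbbaaedaadcbded$ddda  a
   19  dcbded$dddadbdbcdbbaaedaa  a
   20  ddadbdbcdbbaaedaadcbded$d  d
   21  dddadbdbcdbbaaedaadcbded$  $
   22  ded$dddadbdbcdbbaaedaadcb  b
   23  ed$dddadbdbcdbbaaedaadcbd  d
   24  edaadcbded$dddadbdbcdbbaa  a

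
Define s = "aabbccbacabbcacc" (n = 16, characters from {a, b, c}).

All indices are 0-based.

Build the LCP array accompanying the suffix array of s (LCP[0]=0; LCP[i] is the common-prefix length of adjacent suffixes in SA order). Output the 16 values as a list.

rank→(start, suffix):
  0 → (0, 'aabbccbacabbcacc')
  1 → (9, 'abbcacc')
  2 → (1, 'abbccbacabbcacc')
  3 → (7, 'acabbcacc')
  4 → (13, 'acc')
  5 → (6, 'bacabbcacc')
  6 → (10, 'bbcacc')
  7 → (2, 'bbccbacabbcacc')
  8 → (11, 'bcacc')
  9 → (3, 'bccbacabbcacc')
  10 → (15, 'c')
  11 → (8, 'cabbcacc')
  12 → (12, 'cacc')
  13 → (5, 'cbacabbcacc')
  14 → (14, 'cc')
  15 → (4, 'ccbacabbcacc')

SA = [0, 9, 1, 7, 13, 6, 10, 2, 11, 3, 15, 8, 12, 5, 14, 4]
[i] adj suffixes → lcp
  [1] 0/9 → 1 ('a')
  [2] 9/1 → 4 ('abbc')
  [3] 1/7 → 1 ('a')
  [4] 7/13 → 2 ('ac')
  [5] 13/6 → 0 ('')
  [6] 6/10 → 1 ('b')
  [7] 10/2 → 3 ('bbc')
  [8] 2/11 → 1 ('b')
  [9] 11/3 → 2 ('bc')
  [10] 3/15 → 0 ('')
  [11] 15/8 → 1 ('c')
  [12] 8/12 → 2 ('ca')
  [13] 12/5 → 1 ('c')
  [14] 5/14 → 1 ('c')
  [15] 14/4 → 2 ('cc')

[0, 1, 4, 1, 2, 0, 1, 3, 1, 2, 0, 1, 2, 1, 1, 2]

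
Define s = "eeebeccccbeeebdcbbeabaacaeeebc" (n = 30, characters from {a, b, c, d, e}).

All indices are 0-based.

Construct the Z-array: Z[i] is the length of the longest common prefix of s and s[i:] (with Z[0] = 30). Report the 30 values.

[30, 2, 1, 0, 1, 0, 0, 0, 0, 0, 4, 2, 1, 0, 0, 0, 0, 0, 1, 0, 0, 0, 0, 0, 0, 4, 2, 1, 0, 0]

Z[0]=30
i=1: outside box; Z[1]=2 grow→box=[1,3)
i=2: min(r-i=1, Z[1]=2)=1; Z[2]=1
i=3: outside box; Z[3]=0
i=4: outside box; Z[4]=1 grow→box=[4,5)
i=5: outside box; Z[5]=0
i=6: outside box; Z[6]=0
i=7: outside box; Z[7]=0
i=8: outside box; Z[8]=0
i=9: outside box; Z[9]=0
i=10: outside box; Z[10]=4 grow→box=[10,14)
i=11: min(r-i=3, Z[1]=2)=2; Z[11]=2
i=12: min(r-i=2, Z[2]=1)=1; Z[12]=1
i=13: min(r-i=1, Z[3]=0)=0; Z[13]=0
i=14: outside box; Z[14]=0
i=15: outside box; Z[15]=0
i=16: outside box; Z[16]=0
i=17: outside box; Z[17]=0
i=18: outside box; Z[18]=1 grow→box=[18,19)
i=19: outside box; Z[19]=0
i=20: outside box; Z[20]=0
i=21: outside box; Z[21]=0
i=22: outside box; Z[22]=0
i=23: outside box; Z[23]=0
i=24: outside box; Z[24]=0
i=25: outside box; Z[25]=4 grow→box=[25,29)
i=26: min(r-i=3, Z[1]=2)=2; Z[26]=2
i=27: min(r-i=2, Z[2]=1)=1; Z[27]=1
i=28: min(r-i=1, Z[3]=0)=0; Z[28]=0
i=29: outside box; Z[29]=0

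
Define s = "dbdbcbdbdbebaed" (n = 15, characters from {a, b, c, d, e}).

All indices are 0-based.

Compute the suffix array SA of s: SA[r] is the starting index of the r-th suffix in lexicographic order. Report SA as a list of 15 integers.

[12, 11, 3, 1, 5, 7, 9, 4, 14, 2, 0, 6, 8, 10, 13]

sorted suffixes:
  #0 SA[0]=12  'aed'
  #1 SA[1]=11  'baed'
  #2 SA[2]=3  'bcbdbdbebaed'
  #3 SA[3]=1  'bdbcbdbdbebaed'
  #4 SA[4]=5  'bdbdbebaed'
  #5 SA[5]=7  'bdbebaed'
  #6 SA[6]=9  'bebaed'
  #7 SA[7]=4  'cbdbdbebaed'
  #8 SA[8]=14  'd'
  #9 SA[9]=2  'dbcbdbdbebaed'
  #10 SA[10]=0  'dbdbcbdbdbebaed'
  #11 SA[11]=6  'dbdbebaed'
  #12 SA[12]=8  'dbebaed'
  #13 SA[13]=10  'ebaed'
  #14 SA[14]=13  'ed'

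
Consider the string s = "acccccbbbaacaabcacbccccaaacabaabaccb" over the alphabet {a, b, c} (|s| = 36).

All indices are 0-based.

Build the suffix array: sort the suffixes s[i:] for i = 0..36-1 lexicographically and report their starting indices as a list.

[23, 29, 12, 9, 24, 27, 30, 13, 10, 25, 16, 32, 0, 35, 28, 8, 31, 7, 6, 14, 18, 22, 11, 26, 15, 34, 5, 17, 21, 33, 4, 20, 3, 19, 2, 1]

rank | idx | suffix
   0 |  23 | aaacabaabaccb
   1 |  29 | aabaccb
   2 |  12 | aabcacbccccaaacabaabaccb
   3 |   9 | aacaabcacbccccaaacabaabaccb
   4 |  24 | aacabaabaccb
   5 |  27 | abaabaccb
   6 |  30 | abaccb
   7 |  13 | abcacbccccaaacabaabaccb
   8 |  10 | acaabcacbccccaaacabaabaccb
   9 |  25 | acabaabaccb
  10 |  16 | acbccccaaacabaabaccb
  11 |  32 | accb
  12 |   0 | acccccbbbaacaabcacbccccaaacabaabaccb
  13 |  35 | b
  14 |  28 | baabaccb
  15 |   8 | baacaabcacbccccaaacabaabaccb
  16 |  31 | baccb
  17 |   7 | bbaacaabcacbccccaaacabaabaccb
  18 |   6 | bbbaacaabcacbccccaaacabaabaccb
  19 |  14 | bcacbccccaaacabaabaccb
  20 |  18 | bccccaaacabaabaccb
  21 |  22 | caaacabaabaccb
  22 |  11 | caabcacbccccaaacabaabaccb
  23 |  26 | cabaabaccb
  24 |  15 | cacbccccaaacabaabaccb
  25 |  34 | cb
  26 |   5 | cbbbaacaabcacbccccaaacabaabaccb
  27 |  17 | cbccccaaacabaabaccb
  28 |  21 | ccaaacabaabaccb
  29 |  33 | ccb
  30 |   4 | ccbbbaacaabcacbccccaaacabaabaccb
  31 |  20 | cccaaacabaabaccb
  32 |   3 | cccbbbaacaabcacbccccaaacabaabaccb
  33 |  19 | ccccaaacabaabaccb
  34 |   2 | ccccbbbaacaabcacbccccaaacabaabaccb
  35 |   1 | cccccbbbaacaabcacbccccaaacabaabaccb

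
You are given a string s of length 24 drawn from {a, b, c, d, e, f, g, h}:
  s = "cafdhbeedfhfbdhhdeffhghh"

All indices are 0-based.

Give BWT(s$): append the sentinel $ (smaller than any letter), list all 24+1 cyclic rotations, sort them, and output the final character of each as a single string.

hcfh$hefbebdhaedfhhdhffgd

rank  rotation                   last
    0  $cafdhbeedfhfbdhhdeffhghh  h
    1  afdhbeedfhfbdhhdeffhghh$c  c
    2  bdhhdeffhghh$cafdhbeedfhf  f
    3  beedfhfbdhhdeffhghh$cafdh  h
    4  cafdhbeedfhfbdhhdeffhghh$  $
    5  deffhghh$cafdhbeedfhfbdhh  h
    6  dfhfbdhhdeffhghh$cafdhbee  e
    7  dhbeedfhfbdhhdeffhghh$caf  f
    8  dhhdeffhghh$cafdhbeedfhfb  b
    9  edfhfbdhhdeffhghh$cafdhbe  e
   10  eedfhfbdhhdeffhghh$cafdhb  b
   11  effhghh$cafdhbeedfhfbdhhd  d
   12  fbdhhdeffhghh$cafdhbeedfh  h
   13  fdhbeedfhfbdhhdeffhghh$ca  a
   14  ffhghh$cafdhbeedfhfbdhhde  e
   15  fhfbdhhdeffhghh$cafdhbeed  d
   16  fhghh$cafdhbeedfhfbdhhdef  f
   17  ghh$cafdhbeedfhfbdhhdeffh  h
   18  h$cafdhbeedfhfbdhhdeffhgh  h
   19  hbeedfhfbdhhdeffhghh$cafd  d
   20  hdeffhghh$cafdhbeedfhfbdh  h
   21  hfbdhhdeffhghh$cafdhbeedf  f
   22  hghh$cafdhbeedfhfbdhhdeff  f
   23  hh$cafdhbeedfhfbdhhdeffhg  g
   24  hhdeffhghh$cafdhbeedfhfbd  d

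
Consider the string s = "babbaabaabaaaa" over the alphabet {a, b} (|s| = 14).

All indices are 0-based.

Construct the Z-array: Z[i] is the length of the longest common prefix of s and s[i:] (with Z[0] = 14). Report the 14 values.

[14, 0, 1, 2, 0, 0, 2, 0, 0, 2, 0, 0, 0, 0]

Z[0]=14
i=1: fresh scan; Z[1]=0
i=2: fresh scan; Z[2]=1 scan→box=[2,3)
i=3: fresh scan; Z[3]=2 scan→box=[3,5)
i=4: min(r-i=1, Z[1]=0)=0; Z[4]=0
i=5: fresh scan; Z[5]=0
i=6: fresh scan; Z[6]=2 scan→box=[6,8)
i=7: min(r-i=1, Z[1]=0)=0; Z[7]=0
i=8: fresh scan; Z[8]=0
i=9: fresh scan; Z[9]=2 scan→box=[9,11)
i=10: min(r-i=1, Z[1]=0)=0; Z[10]=0
i=11: fresh scan; Z[11]=0
i=12: fresh scan; Z[12]=0
i=13: fresh scan; Z[13]=0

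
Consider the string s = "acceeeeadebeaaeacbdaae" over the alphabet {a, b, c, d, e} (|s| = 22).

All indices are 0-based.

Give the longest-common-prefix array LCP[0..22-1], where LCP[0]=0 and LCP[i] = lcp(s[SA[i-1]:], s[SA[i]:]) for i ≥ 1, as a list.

rank→(start, suffix):
  0 → (19, 'aae')
  1 → (12, 'aaeacbdaae')
  2 → (15, 'acbdaae')
  3 → (0, 'acceeeeadebeaaeacbdaae')
  4 → (7, 'adebeaaeacbdaae')
  5 → (20, 'ae')
  6 → (13, 'aeacbdaae')
  7 → (17, 'bdaae')
  8 → (10, 'beaaeacbdaae')
  9 → (16, 'cbdaae')
  10 → (1, 'cceeeeadebeaaeacbdaae')
  11 → (2, 'ceeeeadebeaaeacbdaae')
  12 → (18, 'daae')
  13 → (8, 'debeaaeacbdaae')
  14 → (21, 'e')
  15 → (11, 'eaaeacbdaae')
  16 → (14, 'eacbdaae')
  17 → (6, 'eadebeaaeacbdaae')
  18 → (9, 'ebeaaeacbdaae')
  19 → (5, 'eeadebeaaeacbdaae')
  20 → (4, 'eeeadebeaaeacbdaae')
  21 → (3, 'eeeeadebeaaeacbdaae')

SA = [19, 12, 15, 0, 7, 20, 13, 17, 10, 16, 1, 2, 18, 8, 21, 11, 14, 6, 9, 5, 4, 3]
rank  pair      lcp
   1  s[19:],s[12:]  3  'aae'
   2  s[12:],s[15:]  1  'a'
   3  s[15:],s[0:]  2  'ac'
   4  s[0:],s[7:]  1  'a'
   5  s[7:],s[20:]  1  'a'
   6  s[20:],s[13:]  2  'ae'
   7  s[13:],s[17:]  0  ''
   8  s[17:],s[10:]  1  'b'
   9  s[10:],s[16:]  0  ''
  10  s[16:],s[1:]  1  'c'
  11  s[1:],s[2:]  1  'c'
  12  s[2:],s[18:]  0  ''
  13  s[18:],s[8:]  1  'd'
  14  s[8:],s[21:]  0  ''
  15  s[21:],s[11:]  1  'e'
  16  s[11:],s[14:]  2  'ea'
  17  s[14:],s[6:]  2  'ea'
  18  s[6:],s[9:]  1  'e'
  19  s[9:],s[5:]  1  'e'
  20  s[5:],s[4:]  2  'ee'
  21  s[4:],s[3:]  3  'eee'

[0, 3, 1, 2, 1, 1, 2, 0, 1, 0, 1, 1, 0, 1, 0, 1, 2, 2, 1, 1, 2, 3]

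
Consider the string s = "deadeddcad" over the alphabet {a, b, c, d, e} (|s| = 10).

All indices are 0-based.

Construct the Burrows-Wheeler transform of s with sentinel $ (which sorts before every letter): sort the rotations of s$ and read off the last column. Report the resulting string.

dcedade$add

rank  rotation     last
    0  $deadeddcad  d
    1  ad$deadeddc  c
    2  adeddcad$de  e
    3  cad$deadedd  d
    4  d$deadeddca  a
    5  dcad$deaded  d
    6  ddcad$deade  e
    7  deadeddcad$  $
    8  deddcad$dea  a
    9  eadeddcad$d  d
   10  eddcad$dead  d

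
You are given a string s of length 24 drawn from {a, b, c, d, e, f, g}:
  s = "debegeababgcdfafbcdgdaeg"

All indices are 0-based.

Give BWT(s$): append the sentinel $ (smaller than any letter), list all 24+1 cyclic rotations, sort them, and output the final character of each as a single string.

gebdfafeagbg$ccgdabdaebde

rank  rotation                   last
    0  $debegeababgcdfafbcdgdaeg  g
    1  ababgcdfafbcdgdaeg$debege  e
    2  abgcdfafbcdgdaeg$debegeab  b
    3  aeg$debegeababgcdfafbcdgd  d
    4  afbcdgdaeg$debegeababgcdf  f
    5  babgcdfafbcdgdaeg$debegea  a
    6  bcdgdaeg$debegeababgcdfaf  f
    7  begeababgcdfafbcdgdaeg$de  e
    8  bgcdfafbcdgdaeg$debegeaba  a
    9  cdfafbcdgdaeg$debegeababg  g
   10  cdgdaeg$debegeababgcdfafb  b
   11  daeg$debegeababgcdfafbcdg  g
   12  debegeababgcdfafbcdgdaeg$  $
   13  dfafbcdgdaeg$debegeababgc  c
   14  dgdaeg$debegeababgcdfafbc  c
   15  eababgcdfafbcdgdaeg$debeg  g
   16  ebegeababgcdfafbcdgdaeg$d  d
   17  eg$debegeababgcdfafbcdgda  a
   18  egeababgcdfafbcdgdaeg$deb  b
   19  fafbcdgdaeg$debegeababgcd  d
   20  fbcdgdaeg$debegeababgcdfa  a
   21  g$debegeababgcdfafbcdgdae  e
   22  gcdfafbcdgdaeg$debegeabab  b
   23  gdaeg$debegeababgcdfafbcd  d
   24  geababgcdfafbcdgdaeg$debe  e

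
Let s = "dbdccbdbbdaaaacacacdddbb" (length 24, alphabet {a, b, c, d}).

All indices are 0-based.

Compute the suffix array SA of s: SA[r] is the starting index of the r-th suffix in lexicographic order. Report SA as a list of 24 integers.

rank→(start, suffix):
  0 → (10, 'aaaacacacdddbb')
  1 → (11, 'aaacacacdddbb')
  2 → (12, 'aacacacdddbb')
  3 → (13, 'acacacdddbb')
  4 → (15, 'acacdddbb')
  5 → (17, 'acdddbb')
  6 → (23, 'b')
  7 → (22, 'bb')
  8 → (7, 'bbdaaaacacacdddbb')
  9 → (8, 'bdaaaacacacdddbb')
  10 → (5, 'bdbbdaaaacacacdddbb')
  11 → (1, 'bdccbdbbdaaaacacacdddbb')
  12 → (14, 'cacacdddbb')
  13 → (16, 'cacdddbb')
  14 → (4, 'cbdbbdaaaacacacdddbb')
  15 → (3, 'ccbdbbdaaaacacacdddbb')
  16 → (18, 'cdddbb')
  17 → (9, 'daaaacacacdddbb')
  18 → (21, 'dbb')
  19 → (6, 'dbbdaaaacacacdddbb')
  20 → (0, 'dbdccbdbbdaaaacacacdddbb')
  21 → (2, 'dccbdbbdaaaacacacdddbb')
  22 → (20, 'ddbb')
  23 → (19, 'dddbb')

[10, 11, 12, 13, 15, 17, 23, 22, 7, 8, 5, 1, 14, 16, 4, 3, 18, 9, 21, 6, 0, 2, 20, 19]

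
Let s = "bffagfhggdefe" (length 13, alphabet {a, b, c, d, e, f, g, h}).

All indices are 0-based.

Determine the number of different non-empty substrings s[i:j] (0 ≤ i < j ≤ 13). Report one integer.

85

sorted suffixes:
  #0 SA[0]=3  'agfhggdefe'
  #1 SA[1]=0  'bffagfhggdefe'
  #2 SA[2]=9  'defe'
  #3 SA[3]=12  'e'
  #4 SA[4]=10  'efe'
  #5 SA[5]=2  'fagfhggdefe'
  #6 SA[6]=11  'fe'
  #7 SA[7]=1  'ffagfhggdefe'
  #8 SA[8]=5  'fhggdefe'
  #9 SA[9]=8  'gdefe'
  #10 SA[10]=4  'gfhggdefe'
  #11 SA[11]=7  'ggdefe'
  #12 SA[12]=6  'hggdefe'

SA = [3, 0, 9, 12, 10, 2, 11, 1, 5, 8, 4, 7, 6]
rank  pair      lcp
   1  s[3:],s[0:]  0  ''
   2  s[0:],s[9:]  0  ''
   3  s[9:],s[12:]  0  ''
   4  s[12:],s[10:]  1  'e'
   5  s[10:],s[2:]  0  ''
   6  s[2:],s[11:]  1  'f'
   7  s[11:],s[1:]  1  'f'
   8  s[1:],s[5:]  1  'f'
   9  s[5:],s[8:]  0  ''
  10  s[8:],s[4:]  1  'g'
  11  s[4:],s[7:]  1  'g'
  12  s[7:],s[6:]  0  ''

n(n+1)/2 = 13·14/2 = 91
Σ LCP = 0 + 0 + 0 + 0 + 1 + 0 + 1 + 1 + 1 + 0 + 1 + 1 + 0 = 6
distinct = 91 − 6 = 85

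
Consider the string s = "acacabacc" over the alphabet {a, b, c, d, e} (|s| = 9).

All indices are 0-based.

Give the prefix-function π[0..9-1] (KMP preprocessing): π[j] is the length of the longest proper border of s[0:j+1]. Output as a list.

[0, 0, 1, 2, 3, 0, 1, 2, 0]

π[0] = 0
j=1 s[j]='c': π[1]=0 (border '')
j=2 s[j]='a': π[2]=1 (border 'a')
j=3 s[j]='c': π[3]=2 (border 'ac')
j=4 s[j]='a': π[4]=3 (border 'aca')
j=5 s[j]='b': k: 3→1→0; π[5]=0 (border '')
j=6 s[j]='a': π[6]=1 (border 'a')
j=7 s[j]='c': π[7]=2 (border 'ac')
j=8 s[j]='c': k: 2→0; π[8]=0 (border '')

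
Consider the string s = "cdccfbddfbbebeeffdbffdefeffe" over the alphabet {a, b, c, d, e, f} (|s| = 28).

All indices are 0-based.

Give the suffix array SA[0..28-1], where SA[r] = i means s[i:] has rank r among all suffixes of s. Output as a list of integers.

[9, 5, 10, 12, 18, 2, 0, 3, 17, 1, 6, 21, 7, 27, 11, 13, 22, 14, 24, 8, 4, 16, 20, 26, 23, 15, 19, 25]

sorted suffixes:
  #0 SA[0]=9  'bbebeeffdbffdefeffe'
  #1 SA[1]=5  'bddfbbebeeffdbffdefeffe'
  #2 SA[2]=10  'bebeeffdbffdefeffe'
  #3 SA[3]=12  'beeffdbffdefeffe'
  #4 SA[4]=18  'bffdefeffe'
  #5 SA[5]=2  'ccfbddfbbebeeffdbffdefeffe'
  #6 SA[6]=0  'cdccfbddfbbebeeffdbffdefeffe'
  #7 SA[7]=3  'cfbddfbbebeeffdbffdefeffe'
  #8 SA[8]=17  'dbffdefeffe'
  #9 SA[9]=1  'dccfbddfbbebeeffdbffdefeffe'
  #10 SA[10]=6  'ddfbbebeeffdbffdefeffe'
  #11 SA[11]=21  'defeffe'
  #12 SA[12]=7  'dfbbebeeffdbffdefeffe'
  #13 SA[13]=27  'e'
  #14 SA[14]=11  'ebeeffdbffdefeffe'
  #15 SA[15]=13  'eeffdbffdefeffe'
  #16 SA[16]=22  'efeffe'
  #17 SA[17]=14  'effdbffdefeffe'
  #18 SA[18]=24  'effe'
  #19 SA[19]=8  'fbbebeeffdbffdefeffe'
  #20 SA[20]=4  'fbddfbbebeeffdbffdefeffe'
  #21 SA[21]=16  'fdbffdefeffe'
  #22 SA[22]=20  'fdefeffe'
  #23 SA[23]=26  'fe'
  #24 SA[24]=23  'feffe'
  #25 SA[25]=15  'ffdbffdefeffe'
  #26 SA[26]=19  'ffdefeffe'
  #27 SA[27]=25  'ffe'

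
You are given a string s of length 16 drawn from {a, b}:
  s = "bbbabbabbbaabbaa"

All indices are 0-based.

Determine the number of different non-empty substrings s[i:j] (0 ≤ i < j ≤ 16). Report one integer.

rank | idx | suffix
   0 |  15 | a
   1 |  14 | aa
   2 |  10 | aabbaa
   3 |  11 | abbaa
   4 |   3 | abbabbbaabbaa
   5 |   6 | abbbaabbaa
   6 |  13 | baa
   7 |   9 | baabbaa
   8 |   2 | babbabbbaabbaa
   9 |   5 | babbbaabbaa
  10 |  12 | bbaa
  11 |   8 | bbaabbaa
  12 |   1 | bbabbabbbaabbaa
  13 |   4 | bbabbbaabbaa
  14 |   7 | bbbaabbaa
  15 |   0 | bbbabbabbbaabbaa

SA = [15, 14, 10, 11, 3, 6, 13, 9, 2, 5, 12, 8, 1, 4, 7, 0]
i: (SA[i-1],SA[i]) lcp shared
  1: (15,14) 1 'a'
  2: (14,10) 2 'aa'
  3: (10,11) 1 'a'
  4: (11,3) 4 'abba'
  5: (3,6) 3 'abb'
  6: (6,13) 0 ''
  7: (13,9) 3 'baa'
  8: (9,2) 2 'ba'
  9: (2,5) 4 'babb'
  10: (5,12) 1 'b'
  11: (12,8) 4 'bbaa'
  12: (8,1) 3 'bba'
  13: (1,4) 5 'bbabb'
  14: (4,7) 2 'bb'
  15: (7,0) 4 'bbba'

n(n+1)/2 = 16·17/2 = 136
Σ LCP = 0 + 1 + 2 + 1 + 4 + 3 + 0 + 3 + 2 + 4 + 1 + 4 + 3 + 5 + 2 + 4 = 39
distinct = 136 − 39 = 97

97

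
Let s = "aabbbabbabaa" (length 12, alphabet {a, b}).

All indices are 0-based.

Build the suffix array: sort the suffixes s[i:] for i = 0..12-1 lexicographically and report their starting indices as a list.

sorted suffixes:
  #0 SA[0]=11  'a'
  #1 SA[1]=10  'aa'
  #2 SA[2]=0  'aabbbabbabaa'
  #3 SA[3]=8  'abaa'
  #4 SA[4]=5  'abbabaa'
  #5 SA[5]=1  'abbbabbabaa'
  #6 SA[6]=9  'baa'
  #7 SA[7]=7  'babaa'
  #8 SA[8]=4  'babbabaa'
  #9 SA[9]=6  'bbabaa'
  #10 SA[10]=3  'bbabbabaa'
  #11 SA[11]=2  'bbbabbabaa'

[11, 10, 0, 8, 5, 1, 9, 7, 4, 6, 3, 2]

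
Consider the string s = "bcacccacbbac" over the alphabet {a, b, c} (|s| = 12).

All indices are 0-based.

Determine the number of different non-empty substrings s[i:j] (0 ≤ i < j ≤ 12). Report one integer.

rank→(start, suffix):
  0 → (10, 'ac')
  1 → (6, 'acbbac')
  2 → (2, 'acccacbbac')
  3 → (9, 'bac')
  4 → (8, 'bbac')
  5 → (0, 'bcacccacbbac')
  6 → (11, 'c')
  7 → (5, 'cacbbac')
  8 → (1, 'cacccacbbac')
  9 → (7, 'cbbac')
  10 → (4, 'ccacbbac')
  11 → (3, 'cccacbbac')

SA = [10, 6, 2, 9, 8, 0, 11, 5, 1, 7, 4, 3]
[i] adj suffixes → lcp
  [1] 10/6 → 2 ('ac')
  [2] 6/2 → 2 ('ac')
  [3] 2/9 → 0 ('')
  [4] 9/8 → 1 ('b')
  [5] 8/0 → 1 ('b')
  [6] 0/11 → 0 ('')
  [7] 11/5 → 1 ('c')
  [8] 5/1 → 3 ('cac')
  [9] 1/7 → 1 ('c')
  [10] 7/4 → 1 ('c')
  [11] 4/3 → 2 ('cc')

n(n+1)/2 = 12·13/2 = 78
Σ LCP = 0 + 2 + 2 + 0 + 1 + 1 + 0 + 1 + 3 + 1 + 1 + 2 = 14
distinct = 78 − 14 = 64

64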